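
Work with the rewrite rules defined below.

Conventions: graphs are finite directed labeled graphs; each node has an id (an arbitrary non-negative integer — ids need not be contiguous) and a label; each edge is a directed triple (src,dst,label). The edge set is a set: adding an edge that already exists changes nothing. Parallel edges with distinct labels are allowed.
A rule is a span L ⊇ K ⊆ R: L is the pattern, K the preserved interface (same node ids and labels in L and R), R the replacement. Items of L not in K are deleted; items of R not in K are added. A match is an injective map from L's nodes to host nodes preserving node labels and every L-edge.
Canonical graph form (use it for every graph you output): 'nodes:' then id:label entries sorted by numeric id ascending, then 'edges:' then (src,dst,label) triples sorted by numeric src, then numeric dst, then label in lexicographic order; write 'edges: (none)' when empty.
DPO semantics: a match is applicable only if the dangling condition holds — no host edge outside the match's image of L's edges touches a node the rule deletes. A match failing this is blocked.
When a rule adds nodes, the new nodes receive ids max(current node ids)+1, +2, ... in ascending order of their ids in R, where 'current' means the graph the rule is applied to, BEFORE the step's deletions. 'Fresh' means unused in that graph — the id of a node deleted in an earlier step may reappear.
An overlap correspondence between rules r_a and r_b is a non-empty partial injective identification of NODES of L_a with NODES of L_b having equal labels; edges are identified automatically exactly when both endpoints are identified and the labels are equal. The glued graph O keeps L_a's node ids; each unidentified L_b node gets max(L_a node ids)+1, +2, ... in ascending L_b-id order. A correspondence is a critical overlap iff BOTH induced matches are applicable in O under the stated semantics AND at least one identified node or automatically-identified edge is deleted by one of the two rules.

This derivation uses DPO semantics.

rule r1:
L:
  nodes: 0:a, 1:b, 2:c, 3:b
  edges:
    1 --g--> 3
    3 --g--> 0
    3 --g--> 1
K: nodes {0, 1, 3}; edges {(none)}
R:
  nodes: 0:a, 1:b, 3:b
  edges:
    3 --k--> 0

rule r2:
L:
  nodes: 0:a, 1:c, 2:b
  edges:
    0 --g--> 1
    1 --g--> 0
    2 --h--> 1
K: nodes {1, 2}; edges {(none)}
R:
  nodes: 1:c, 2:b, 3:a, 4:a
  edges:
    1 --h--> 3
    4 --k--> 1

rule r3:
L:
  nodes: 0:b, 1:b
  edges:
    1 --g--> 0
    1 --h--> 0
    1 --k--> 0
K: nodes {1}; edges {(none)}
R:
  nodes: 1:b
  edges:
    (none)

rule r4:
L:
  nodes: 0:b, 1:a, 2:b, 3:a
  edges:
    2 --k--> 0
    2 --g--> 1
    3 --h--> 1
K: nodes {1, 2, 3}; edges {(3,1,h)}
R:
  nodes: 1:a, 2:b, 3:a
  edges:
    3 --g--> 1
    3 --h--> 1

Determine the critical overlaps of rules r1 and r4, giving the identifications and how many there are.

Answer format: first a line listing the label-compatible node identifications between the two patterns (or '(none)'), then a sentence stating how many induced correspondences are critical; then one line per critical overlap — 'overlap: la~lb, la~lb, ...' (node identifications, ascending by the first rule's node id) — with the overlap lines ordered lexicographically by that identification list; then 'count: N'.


label-compatible node identifications between L(r1) and L(r4): 0~1, 0~3, 1~0, 1~2, 3~0, 3~2
1 of the induced correspondences is a critical overlap of r1 and r4.
overlap: 0~1, 3~2
count: 1


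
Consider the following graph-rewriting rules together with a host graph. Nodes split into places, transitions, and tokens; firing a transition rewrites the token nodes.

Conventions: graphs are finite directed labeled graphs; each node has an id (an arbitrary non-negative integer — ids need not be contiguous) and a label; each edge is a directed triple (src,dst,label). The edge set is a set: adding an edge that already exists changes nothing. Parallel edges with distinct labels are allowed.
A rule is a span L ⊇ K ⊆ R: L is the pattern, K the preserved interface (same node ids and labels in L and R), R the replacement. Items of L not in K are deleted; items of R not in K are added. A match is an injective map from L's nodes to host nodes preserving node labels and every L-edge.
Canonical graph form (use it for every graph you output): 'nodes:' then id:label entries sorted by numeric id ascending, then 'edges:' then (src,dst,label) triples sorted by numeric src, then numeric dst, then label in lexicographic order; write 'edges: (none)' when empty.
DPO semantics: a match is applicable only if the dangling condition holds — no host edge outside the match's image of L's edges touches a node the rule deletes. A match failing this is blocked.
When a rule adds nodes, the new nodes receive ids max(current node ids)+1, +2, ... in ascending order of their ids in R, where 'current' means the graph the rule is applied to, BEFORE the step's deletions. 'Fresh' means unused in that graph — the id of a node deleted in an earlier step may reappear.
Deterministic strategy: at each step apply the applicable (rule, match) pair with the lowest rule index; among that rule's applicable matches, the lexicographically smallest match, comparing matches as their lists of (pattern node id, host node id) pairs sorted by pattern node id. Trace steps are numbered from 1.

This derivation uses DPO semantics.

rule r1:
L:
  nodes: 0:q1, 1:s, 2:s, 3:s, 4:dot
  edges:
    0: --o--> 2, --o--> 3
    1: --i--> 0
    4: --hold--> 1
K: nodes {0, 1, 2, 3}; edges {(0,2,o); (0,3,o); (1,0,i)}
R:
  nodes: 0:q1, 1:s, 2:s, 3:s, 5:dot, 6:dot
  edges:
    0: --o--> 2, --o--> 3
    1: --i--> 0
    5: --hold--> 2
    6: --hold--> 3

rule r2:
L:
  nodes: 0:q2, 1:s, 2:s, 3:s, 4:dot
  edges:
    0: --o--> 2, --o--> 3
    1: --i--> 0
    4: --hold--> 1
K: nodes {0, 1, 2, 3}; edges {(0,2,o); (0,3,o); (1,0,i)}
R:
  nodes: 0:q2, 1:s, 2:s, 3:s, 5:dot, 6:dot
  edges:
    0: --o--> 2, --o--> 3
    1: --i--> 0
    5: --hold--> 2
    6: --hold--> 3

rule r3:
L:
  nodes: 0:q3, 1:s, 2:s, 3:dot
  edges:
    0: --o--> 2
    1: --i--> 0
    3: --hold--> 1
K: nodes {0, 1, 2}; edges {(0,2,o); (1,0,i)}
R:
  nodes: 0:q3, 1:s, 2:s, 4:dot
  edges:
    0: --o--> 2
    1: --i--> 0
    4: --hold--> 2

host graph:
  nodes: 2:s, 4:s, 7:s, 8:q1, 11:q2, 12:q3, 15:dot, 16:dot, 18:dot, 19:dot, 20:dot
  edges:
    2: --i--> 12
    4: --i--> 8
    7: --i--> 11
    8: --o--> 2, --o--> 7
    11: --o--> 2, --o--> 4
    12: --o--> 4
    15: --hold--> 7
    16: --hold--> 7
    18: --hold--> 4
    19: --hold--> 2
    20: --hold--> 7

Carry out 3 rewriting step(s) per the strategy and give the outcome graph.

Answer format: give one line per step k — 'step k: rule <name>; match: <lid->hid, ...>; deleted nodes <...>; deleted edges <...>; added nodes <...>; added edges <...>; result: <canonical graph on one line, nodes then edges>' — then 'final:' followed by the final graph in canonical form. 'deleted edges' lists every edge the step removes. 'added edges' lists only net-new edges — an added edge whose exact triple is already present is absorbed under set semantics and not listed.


step 1: rule r1; match: 0->8, 1->4, 2->2, 3->7, 4->18; deleted nodes 18; deleted edges (18,4,hold); added nodes 21, 22; added edges (21,2,hold); (22,7,hold); result: nodes: 2:s, 4:s, 7:s, 8:q1, 11:q2, 12:q3, 15:dot, 16:dot, 19:dot, 20:dot, 21:dot, 22:dot edges: (2,12,i); (4,8,i); (7,11,i); (8,2,o); (8,7,o); (11,2,o); (11,4,o); (12,4,o); (15,7,hold); (16,7,hold); (19,2,hold); (20,7,hold); (21,2,hold); (22,7,hold)
step 2: rule r2; match: 0->11, 1->7, 2->2, 3->4, 4->15; deleted nodes 15; deleted edges (15,7,hold); added nodes 23, 24; added edges (23,2,hold); (24,4,hold); result: nodes: 2:s, 4:s, 7:s, 8:q1, 11:q2, 12:q3, 16:dot, 19:dot, 20:dot, 21:dot, 22:dot, 23:dot, 24:dot edges: (2,12,i); (4,8,i); (7,11,i); (8,2,o); (8,7,o); (11,2,o); (11,4,o); (12,4,o); (16,7,hold); (19,2,hold); (20,7,hold); (21,2,hold); (22,7,hold); (23,2,hold); (24,4,hold)
step 3: rule r1; match: 0->8, 1->4, 2->2, 3->7, 4->24; deleted nodes 24; deleted edges (24,4,hold); added nodes 25, 26; added edges (25,2,hold); (26,7,hold); result: nodes: 2:s, 4:s, 7:s, 8:q1, 11:q2, 12:q3, 16:dot, 19:dot, 20:dot, 21:dot, 22:dot, 23:dot, 25:dot, 26:dot edges: (2,12,i); (4,8,i); (7,11,i); (8,2,o); (8,7,o); (11,2,o); (11,4,o); (12,4,o); (16,7,hold); (19,2,hold); (20,7,hold); (21,2,hold); (22,7,hold); (23,2,hold); (25,2,hold); (26,7,hold)
final:
nodes: 2:s, 4:s, 7:s, 8:q1, 11:q2, 12:q3, 16:dot, 19:dot, 20:dot, 21:dot, 22:dot, 23:dot, 25:dot, 26:dot
edges: (2,12,i); (4,8,i); (7,11,i); (8,2,o); (8,7,o); (11,2,o); (11,4,o); (12,4,o); (16,7,hold); (19,2,hold); (20,7,hold); (21,2,hold); (22,7,hold); (23,2,hold); (25,2,hold); (26,7,hold)


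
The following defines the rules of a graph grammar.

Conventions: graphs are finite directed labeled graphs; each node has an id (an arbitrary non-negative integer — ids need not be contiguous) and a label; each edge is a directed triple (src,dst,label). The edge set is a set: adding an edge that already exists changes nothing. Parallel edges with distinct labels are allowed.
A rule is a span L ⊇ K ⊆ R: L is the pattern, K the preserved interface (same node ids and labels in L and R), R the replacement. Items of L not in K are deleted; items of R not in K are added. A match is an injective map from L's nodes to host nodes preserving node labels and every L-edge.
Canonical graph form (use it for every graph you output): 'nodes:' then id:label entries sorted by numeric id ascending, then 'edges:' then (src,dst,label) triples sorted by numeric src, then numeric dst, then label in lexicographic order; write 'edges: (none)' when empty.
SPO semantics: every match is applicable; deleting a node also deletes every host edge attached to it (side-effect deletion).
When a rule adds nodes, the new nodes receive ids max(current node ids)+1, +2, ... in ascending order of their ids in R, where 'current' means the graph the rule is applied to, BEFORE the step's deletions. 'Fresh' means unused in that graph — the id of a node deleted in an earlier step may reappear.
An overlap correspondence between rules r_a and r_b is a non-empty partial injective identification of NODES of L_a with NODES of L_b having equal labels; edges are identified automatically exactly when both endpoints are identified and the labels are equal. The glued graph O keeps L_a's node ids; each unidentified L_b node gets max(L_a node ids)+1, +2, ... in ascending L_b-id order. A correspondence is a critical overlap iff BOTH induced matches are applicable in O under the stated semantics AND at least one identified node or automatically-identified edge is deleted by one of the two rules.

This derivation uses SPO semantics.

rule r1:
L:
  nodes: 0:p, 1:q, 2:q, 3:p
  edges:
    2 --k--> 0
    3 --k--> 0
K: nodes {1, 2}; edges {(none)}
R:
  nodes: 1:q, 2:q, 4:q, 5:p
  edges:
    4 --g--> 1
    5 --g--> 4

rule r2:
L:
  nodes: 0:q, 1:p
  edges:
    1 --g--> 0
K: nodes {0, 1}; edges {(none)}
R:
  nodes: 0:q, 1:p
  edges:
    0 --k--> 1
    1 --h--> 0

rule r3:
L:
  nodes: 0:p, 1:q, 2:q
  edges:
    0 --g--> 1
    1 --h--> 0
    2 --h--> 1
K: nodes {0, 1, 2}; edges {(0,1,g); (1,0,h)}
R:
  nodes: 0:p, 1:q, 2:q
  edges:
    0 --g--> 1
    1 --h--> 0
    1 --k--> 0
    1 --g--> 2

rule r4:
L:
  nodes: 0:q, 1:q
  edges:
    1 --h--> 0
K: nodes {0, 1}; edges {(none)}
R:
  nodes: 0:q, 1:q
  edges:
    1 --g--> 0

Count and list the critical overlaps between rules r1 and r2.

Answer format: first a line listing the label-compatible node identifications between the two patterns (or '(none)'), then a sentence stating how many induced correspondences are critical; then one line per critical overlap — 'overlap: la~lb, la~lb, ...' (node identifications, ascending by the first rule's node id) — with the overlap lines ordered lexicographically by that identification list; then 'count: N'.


label-compatible node identifications between L(r1) and L(r2): 0~1, 1~0, 2~0, 3~1
6 of the induced correspondences are critical overlaps of r1 and r2.
overlap: 0~1
overlap: 0~1, 1~0
overlap: 0~1, 2~0
overlap: 1~0, 3~1
overlap: 2~0, 3~1
overlap: 3~1
count: 6


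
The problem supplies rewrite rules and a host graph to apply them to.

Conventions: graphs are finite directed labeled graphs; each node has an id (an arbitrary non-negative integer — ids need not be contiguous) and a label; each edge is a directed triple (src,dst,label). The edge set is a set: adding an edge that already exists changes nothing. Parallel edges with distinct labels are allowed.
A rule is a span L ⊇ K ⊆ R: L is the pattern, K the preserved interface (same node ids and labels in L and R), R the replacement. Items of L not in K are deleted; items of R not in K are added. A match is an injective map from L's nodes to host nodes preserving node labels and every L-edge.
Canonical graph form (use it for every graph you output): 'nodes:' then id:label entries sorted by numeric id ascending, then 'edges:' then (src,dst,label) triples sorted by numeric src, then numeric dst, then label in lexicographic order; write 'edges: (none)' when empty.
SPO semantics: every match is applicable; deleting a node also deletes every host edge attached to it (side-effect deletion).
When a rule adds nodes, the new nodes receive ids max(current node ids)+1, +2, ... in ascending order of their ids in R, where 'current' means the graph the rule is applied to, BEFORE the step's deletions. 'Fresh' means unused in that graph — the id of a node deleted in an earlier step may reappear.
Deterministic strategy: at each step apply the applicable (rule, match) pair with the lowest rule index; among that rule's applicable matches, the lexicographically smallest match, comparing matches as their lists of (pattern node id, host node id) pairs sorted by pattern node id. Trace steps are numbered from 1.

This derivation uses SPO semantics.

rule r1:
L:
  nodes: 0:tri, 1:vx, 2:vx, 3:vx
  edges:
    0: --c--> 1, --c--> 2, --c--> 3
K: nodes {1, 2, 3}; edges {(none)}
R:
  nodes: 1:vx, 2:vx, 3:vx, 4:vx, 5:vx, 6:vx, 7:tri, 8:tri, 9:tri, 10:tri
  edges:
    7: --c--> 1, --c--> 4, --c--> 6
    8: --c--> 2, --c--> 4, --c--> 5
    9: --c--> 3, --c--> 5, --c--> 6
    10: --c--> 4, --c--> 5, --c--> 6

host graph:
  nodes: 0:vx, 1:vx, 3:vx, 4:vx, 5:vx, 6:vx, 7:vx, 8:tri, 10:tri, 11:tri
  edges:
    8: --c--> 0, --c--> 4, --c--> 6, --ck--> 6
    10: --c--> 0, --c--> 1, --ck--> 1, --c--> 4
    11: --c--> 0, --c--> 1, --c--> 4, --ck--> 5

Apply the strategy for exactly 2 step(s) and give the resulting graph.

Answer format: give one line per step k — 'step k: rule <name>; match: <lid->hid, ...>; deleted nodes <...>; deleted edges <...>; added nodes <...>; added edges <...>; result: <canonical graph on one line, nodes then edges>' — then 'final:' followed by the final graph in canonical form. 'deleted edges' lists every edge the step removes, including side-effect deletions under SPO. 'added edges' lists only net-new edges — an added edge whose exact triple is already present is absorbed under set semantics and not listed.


step 1: rule r1; match: 0->8, 1->0, 2->4, 3->6; deleted nodes 8; deleted edges (8,0,c); (8,4,c); (8,6,c); (8,6,ck); added nodes 12, 13, 14, 15, 16, 17, 18; added edges (15,0,c); (15,12,c); (15,14,c); (16,4,c); (16,12,c); (16,13,c); (17,6,c); (17,13,c); (17,14,c); (18,12,c); (18,13,c); (18,14,c); result: nodes: 0:vx, 1:vx, 3:vx, 4:vx, 5:vx, 6:vx, 7:vx, 10:tri, 11:tri, 12:vx, 13:vx, 14:vx, 15:tri, 16:tri, 17:tri, 18:tri edges: (10,0,c); (10,1,c); (10,1,ck); (10,4,c); (11,0,c); (11,1,c); (11,4,c); (11,5,ck); (15,0,c); (15,12,c); (15,14,c); (16,4,c); (16,12,c); (16,13,c); (17,6,c); (17,13,c); (17,14,c); (18,12,c); (18,13,c); (18,14,c)
step 2: rule r1; match: 0->10, 1->0, 2->1, 3->4; deleted nodes 10; deleted edges (10,0,c); (10,1,c); (10,1,ck); (10,4,c); added nodes 19, 20, 21, 22, 23, 24, 25; added edges (22,0,c); (22,19,c); (22,21,c); (23,1,c); (23,19,c); (23,20,c); (24,4,c); (24,20,c); (24,21,c); (25,19,c); (25,20,c); (25,21,c); result: nodes: 0:vx, 1:vx, 3:vx, 4:vx, 5:vx, 6:vx, 7:vx, 11:tri, 12:vx, 13:vx, 14:vx, 15:tri, 16:tri, 17:tri, 18:tri, 19:vx, 20:vx, 21:vx, 22:tri, 23:tri, 24:tri, 25:tri edges: (11,0,c); (11,1,c); (11,4,c); (11,5,ck); (15,0,c); (15,12,c); (15,14,c); (16,4,c); (16,12,c); (16,13,c); (17,6,c); (17,13,c); (17,14,c); (18,12,c); (18,13,c); (18,14,c); (22,0,c); (22,19,c); (22,21,c); (23,1,c); (23,19,c); (23,20,c); (24,4,c); (24,20,c); (24,21,c); (25,19,c); (25,20,c); (25,21,c)
final:
nodes: 0:vx, 1:vx, 3:vx, 4:vx, 5:vx, 6:vx, 7:vx, 11:tri, 12:vx, 13:vx, 14:vx, 15:tri, 16:tri, 17:tri, 18:tri, 19:vx, 20:vx, 21:vx, 22:tri, 23:tri, 24:tri, 25:tri
edges: (11,0,c); (11,1,c); (11,4,c); (11,5,ck); (15,0,c); (15,12,c); (15,14,c); (16,4,c); (16,12,c); (16,13,c); (17,6,c); (17,13,c); (17,14,c); (18,12,c); (18,13,c); (18,14,c); (22,0,c); (22,19,c); (22,21,c); (23,1,c); (23,19,c); (23,20,c); (24,4,c); (24,20,c); (24,21,c); (25,19,c); (25,20,c); (25,21,c)


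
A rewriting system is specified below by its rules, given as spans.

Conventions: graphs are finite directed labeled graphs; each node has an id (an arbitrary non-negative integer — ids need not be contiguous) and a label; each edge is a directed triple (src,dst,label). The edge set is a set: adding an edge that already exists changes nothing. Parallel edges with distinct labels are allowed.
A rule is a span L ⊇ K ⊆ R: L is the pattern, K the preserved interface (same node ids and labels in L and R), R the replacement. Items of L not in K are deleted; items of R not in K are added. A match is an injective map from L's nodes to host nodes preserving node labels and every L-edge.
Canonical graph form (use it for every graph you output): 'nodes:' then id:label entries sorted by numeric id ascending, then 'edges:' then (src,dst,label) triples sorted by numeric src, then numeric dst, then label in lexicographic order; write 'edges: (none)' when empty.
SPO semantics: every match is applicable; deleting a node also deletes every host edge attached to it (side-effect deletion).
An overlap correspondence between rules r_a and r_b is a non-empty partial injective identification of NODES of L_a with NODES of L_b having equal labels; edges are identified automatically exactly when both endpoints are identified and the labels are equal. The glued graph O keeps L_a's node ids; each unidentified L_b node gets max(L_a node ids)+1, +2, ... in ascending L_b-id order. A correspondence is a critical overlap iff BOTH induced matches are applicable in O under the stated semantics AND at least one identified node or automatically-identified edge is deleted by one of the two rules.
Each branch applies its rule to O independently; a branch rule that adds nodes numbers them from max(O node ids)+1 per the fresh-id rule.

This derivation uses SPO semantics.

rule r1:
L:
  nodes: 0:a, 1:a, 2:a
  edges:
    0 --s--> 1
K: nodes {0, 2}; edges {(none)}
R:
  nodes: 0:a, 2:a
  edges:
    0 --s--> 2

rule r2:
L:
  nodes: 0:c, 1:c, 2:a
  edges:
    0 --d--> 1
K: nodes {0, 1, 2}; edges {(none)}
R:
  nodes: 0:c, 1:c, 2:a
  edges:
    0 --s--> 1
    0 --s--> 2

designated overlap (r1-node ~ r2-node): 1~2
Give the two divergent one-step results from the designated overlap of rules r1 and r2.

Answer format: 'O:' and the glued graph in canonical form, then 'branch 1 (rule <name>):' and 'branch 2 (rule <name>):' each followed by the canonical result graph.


O:
nodes: 0:a, 1:a, 2:a, 3:c, 4:c
edges: (0,1,s); (3,4,d)
branch 1 (rule r1):
nodes: 0:a, 2:a, 3:c, 4:c
edges: (0,2,s); (3,4,d)
branch 2 (rule r2):
nodes: 0:a, 1:a, 2:a, 3:c, 4:c
edges: (0,1,s); (3,1,s); (3,4,s)


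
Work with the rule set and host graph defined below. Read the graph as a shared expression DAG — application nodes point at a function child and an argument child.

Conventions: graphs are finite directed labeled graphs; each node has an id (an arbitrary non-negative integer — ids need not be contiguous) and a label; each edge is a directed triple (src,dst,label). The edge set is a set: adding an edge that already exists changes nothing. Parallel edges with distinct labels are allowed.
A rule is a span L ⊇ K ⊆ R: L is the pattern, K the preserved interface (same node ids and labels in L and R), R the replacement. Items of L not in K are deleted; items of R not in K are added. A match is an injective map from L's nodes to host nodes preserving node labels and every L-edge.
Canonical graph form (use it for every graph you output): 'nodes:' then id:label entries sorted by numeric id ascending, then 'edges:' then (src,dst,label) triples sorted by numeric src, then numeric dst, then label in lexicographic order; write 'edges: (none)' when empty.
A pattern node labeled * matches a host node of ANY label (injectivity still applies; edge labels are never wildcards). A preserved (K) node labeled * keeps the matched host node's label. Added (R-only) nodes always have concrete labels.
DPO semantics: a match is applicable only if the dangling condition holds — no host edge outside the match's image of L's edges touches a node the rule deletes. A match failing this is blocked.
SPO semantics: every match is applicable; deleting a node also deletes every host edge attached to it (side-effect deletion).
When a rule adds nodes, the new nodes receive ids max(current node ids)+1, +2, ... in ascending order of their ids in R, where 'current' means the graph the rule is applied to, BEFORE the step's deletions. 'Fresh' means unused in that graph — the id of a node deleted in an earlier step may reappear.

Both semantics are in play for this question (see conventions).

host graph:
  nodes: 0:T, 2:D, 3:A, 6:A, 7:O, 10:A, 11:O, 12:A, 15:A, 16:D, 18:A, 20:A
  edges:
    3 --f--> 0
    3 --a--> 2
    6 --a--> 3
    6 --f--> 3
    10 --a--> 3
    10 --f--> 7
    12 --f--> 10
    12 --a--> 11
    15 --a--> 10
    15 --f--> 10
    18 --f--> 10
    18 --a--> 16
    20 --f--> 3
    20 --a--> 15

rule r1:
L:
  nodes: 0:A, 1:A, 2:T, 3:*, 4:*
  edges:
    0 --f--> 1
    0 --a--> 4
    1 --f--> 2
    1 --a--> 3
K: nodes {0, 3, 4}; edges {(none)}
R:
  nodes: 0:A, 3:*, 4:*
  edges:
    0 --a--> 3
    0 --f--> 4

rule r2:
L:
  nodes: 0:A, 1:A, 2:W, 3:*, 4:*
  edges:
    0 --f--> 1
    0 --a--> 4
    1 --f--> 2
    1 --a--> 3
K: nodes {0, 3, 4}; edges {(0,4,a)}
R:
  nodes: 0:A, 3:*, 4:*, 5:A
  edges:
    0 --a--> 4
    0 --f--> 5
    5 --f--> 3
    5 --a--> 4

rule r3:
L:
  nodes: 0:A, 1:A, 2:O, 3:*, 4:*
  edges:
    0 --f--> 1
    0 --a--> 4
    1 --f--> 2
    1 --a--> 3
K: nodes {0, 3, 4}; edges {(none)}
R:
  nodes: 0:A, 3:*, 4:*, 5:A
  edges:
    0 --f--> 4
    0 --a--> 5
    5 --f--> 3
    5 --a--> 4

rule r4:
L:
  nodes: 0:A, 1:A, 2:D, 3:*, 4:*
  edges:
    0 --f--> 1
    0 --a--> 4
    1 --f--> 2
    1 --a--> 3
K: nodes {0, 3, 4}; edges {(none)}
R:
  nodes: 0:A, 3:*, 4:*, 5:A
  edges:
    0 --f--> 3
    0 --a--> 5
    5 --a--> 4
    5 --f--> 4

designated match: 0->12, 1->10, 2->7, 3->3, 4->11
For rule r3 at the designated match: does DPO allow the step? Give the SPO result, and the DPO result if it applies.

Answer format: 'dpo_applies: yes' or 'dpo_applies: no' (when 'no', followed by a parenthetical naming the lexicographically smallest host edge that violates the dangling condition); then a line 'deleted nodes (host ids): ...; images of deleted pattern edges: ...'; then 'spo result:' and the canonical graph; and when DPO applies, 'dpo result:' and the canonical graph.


dpo_applies: no
(the rule deletes node 10, which keeps host edge (15,10,a) outside the match image — the dangling condition fails, DPO blocks; SPO proceeds and side-deletes such edges)
deleted nodes (host ids): 7, 10; images of deleted pattern edges: (10,3,a); (10,7,f); (12,10,f); (12,11,a)
spo result:
nodes: 0:T, 2:D, 3:A, 6:A, 11:O, 12:A, 15:A, 16:D, 18:A, 20:A, 21:A
edges: (3,0,f); (3,2,a); (6,3,a); (6,3,f); (12,11,f); (12,21,a); (18,16,a); (20,3,f); (20,15,a); (21,3,f); (21,11,a)


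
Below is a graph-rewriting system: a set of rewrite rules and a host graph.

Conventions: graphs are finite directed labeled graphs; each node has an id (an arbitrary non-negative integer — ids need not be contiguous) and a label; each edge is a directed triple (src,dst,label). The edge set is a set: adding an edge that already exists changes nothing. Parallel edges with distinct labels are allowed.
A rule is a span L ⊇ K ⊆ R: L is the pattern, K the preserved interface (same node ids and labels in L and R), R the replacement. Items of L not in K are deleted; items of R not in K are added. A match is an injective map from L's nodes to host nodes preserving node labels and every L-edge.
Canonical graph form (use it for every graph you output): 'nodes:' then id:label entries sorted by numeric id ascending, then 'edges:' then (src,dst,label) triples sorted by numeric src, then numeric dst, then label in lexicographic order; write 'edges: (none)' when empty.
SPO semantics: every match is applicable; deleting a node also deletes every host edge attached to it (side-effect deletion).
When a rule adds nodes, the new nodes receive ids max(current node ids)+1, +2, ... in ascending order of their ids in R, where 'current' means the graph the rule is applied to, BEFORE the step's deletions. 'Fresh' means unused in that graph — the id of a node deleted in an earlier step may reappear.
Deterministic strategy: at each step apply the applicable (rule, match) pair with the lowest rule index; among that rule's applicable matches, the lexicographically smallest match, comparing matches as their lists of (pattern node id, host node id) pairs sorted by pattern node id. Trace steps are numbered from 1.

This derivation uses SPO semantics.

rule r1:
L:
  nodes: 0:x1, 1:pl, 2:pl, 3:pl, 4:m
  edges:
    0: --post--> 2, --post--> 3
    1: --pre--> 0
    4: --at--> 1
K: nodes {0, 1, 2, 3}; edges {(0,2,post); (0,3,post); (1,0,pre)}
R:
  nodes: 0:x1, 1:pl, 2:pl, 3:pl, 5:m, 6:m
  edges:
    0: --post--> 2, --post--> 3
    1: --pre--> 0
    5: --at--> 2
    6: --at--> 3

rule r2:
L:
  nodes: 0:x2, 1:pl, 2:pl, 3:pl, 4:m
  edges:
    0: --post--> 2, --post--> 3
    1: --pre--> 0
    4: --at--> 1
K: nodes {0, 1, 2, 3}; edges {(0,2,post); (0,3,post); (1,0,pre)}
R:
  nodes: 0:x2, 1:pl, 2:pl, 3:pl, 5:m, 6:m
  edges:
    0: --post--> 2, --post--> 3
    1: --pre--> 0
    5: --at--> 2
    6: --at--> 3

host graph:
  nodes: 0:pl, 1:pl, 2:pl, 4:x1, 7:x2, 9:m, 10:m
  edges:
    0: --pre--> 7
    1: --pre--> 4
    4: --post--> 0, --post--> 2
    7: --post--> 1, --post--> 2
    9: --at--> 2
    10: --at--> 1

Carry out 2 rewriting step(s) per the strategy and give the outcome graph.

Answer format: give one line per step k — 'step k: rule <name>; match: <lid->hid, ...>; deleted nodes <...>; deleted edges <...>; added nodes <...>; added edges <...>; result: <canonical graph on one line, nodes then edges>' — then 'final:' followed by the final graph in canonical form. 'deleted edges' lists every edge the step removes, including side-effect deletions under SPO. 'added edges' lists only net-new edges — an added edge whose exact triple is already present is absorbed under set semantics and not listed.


step 1: rule r1; match: 0->4, 1->1, 2->0, 3->2, 4->10; deleted nodes 10; deleted edges (10,1,at); added nodes 11, 12; added edges (11,0,at); (12,2,at); result: nodes: 0:pl, 1:pl, 2:pl, 4:x1, 7:x2, 9:m, 11:m, 12:m edges: (0,7,pre); (1,4,pre); (4,0,post); (4,2,post); (7,1,post); (7,2,post); (9,2,at); (11,0,at); (12,2,at)
step 2: rule r2; match: 0->7, 1->0, 2->1, 3->2, 4->11; deleted nodes 11; deleted edges (11,0,at); added nodes 13, 14; added edges (13,1,at); (14,2,at); result: nodes: 0:pl, 1:pl, 2:pl, 4:x1, 7:x2, 9:m, 12:m, 13:m, 14:m edges: (0,7,pre); (1,4,pre); (4,0,post); (4,2,post); (7,1,post); (7,2,post); (9,2,at); (12,2,at); (13,1,at); (14,2,at)
final:
nodes: 0:pl, 1:pl, 2:pl, 4:x1, 7:x2, 9:m, 12:m, 13:m, 14:m
edges: (0,7,pre); (1,4,pre); (4,0,post); (4,2,post); (7,1,post); (7,2,post); (9,2,at); (12,2,at); (13,1,at); (14,2,at)


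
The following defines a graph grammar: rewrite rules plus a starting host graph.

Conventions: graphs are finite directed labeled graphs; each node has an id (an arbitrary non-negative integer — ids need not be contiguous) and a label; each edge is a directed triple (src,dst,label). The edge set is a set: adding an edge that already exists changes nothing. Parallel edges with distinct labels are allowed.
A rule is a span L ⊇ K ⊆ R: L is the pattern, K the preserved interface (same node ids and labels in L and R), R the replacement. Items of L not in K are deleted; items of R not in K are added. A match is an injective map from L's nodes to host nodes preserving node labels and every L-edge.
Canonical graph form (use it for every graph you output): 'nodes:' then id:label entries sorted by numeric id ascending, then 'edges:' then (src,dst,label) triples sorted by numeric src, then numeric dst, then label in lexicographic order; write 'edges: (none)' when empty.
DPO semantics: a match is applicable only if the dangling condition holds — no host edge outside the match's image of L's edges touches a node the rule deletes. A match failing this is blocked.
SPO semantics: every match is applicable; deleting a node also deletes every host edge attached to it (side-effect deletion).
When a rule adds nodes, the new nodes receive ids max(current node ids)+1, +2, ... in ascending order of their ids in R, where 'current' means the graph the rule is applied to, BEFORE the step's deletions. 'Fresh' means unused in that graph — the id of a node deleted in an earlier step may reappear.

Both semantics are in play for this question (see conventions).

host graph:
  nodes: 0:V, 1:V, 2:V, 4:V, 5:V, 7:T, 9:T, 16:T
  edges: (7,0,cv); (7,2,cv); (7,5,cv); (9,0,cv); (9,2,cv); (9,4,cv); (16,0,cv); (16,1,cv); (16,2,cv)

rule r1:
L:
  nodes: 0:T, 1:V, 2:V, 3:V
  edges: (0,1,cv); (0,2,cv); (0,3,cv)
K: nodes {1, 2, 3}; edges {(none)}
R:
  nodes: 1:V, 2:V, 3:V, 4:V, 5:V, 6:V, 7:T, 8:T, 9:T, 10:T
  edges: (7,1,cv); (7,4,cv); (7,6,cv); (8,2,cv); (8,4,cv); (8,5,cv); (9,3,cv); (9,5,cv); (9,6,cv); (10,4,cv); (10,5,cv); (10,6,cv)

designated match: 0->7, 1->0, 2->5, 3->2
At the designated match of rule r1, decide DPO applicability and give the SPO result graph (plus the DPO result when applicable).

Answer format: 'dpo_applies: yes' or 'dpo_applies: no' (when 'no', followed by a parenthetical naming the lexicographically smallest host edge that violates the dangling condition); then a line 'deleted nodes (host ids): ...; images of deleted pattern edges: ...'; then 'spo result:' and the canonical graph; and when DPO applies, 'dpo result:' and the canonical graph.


dpo_applies: yes
deleted nodes (host ids): 7; images of deleted pattern edges: (7,0,cv); (7,2,cv); (7,5,cv)
spo result:
nodes: 0:V, 1:V, 2:V, 4:V, 5:V, 9:T, 16:T, 17:V, 18:V, 19:V, 20:T, 21:T, 22:T, 23:T
edges: (9,0,cv); (9,2,cv); (9,4,cv); (16,0,cv); (16,1,cv); (16,2,cv); (20,0,cv); (20,17,cv); (20,19,cv); (21,5,cv); (21,17,cv); (21,18,cv); (22,2,cv); (22,18,cv); (22,19,cv); (23,17,cv); (23,18,cv); (23,19,cv)
dpo result:
nodes: 0:V, 1:V, 2:V, 4:V, 5:V, 9:T, 16:T, 17:V, 18:V, 19:V, 20:T, 21:T, 22:T, 23:T
edges: (9,0,cv); (9,2,cv); (9,4,cv); (16,0,cv); (16,1,cv); (16,2,cv); (20,0,cv); (20,17,cv); (20,19,cv); (21,5,cv); (21,17,cv); (21,18,cv); (22,2,cv); (22,18,cv); (22,19,cv); (23,17,cv); (23,18,cv); (23,19,cv)


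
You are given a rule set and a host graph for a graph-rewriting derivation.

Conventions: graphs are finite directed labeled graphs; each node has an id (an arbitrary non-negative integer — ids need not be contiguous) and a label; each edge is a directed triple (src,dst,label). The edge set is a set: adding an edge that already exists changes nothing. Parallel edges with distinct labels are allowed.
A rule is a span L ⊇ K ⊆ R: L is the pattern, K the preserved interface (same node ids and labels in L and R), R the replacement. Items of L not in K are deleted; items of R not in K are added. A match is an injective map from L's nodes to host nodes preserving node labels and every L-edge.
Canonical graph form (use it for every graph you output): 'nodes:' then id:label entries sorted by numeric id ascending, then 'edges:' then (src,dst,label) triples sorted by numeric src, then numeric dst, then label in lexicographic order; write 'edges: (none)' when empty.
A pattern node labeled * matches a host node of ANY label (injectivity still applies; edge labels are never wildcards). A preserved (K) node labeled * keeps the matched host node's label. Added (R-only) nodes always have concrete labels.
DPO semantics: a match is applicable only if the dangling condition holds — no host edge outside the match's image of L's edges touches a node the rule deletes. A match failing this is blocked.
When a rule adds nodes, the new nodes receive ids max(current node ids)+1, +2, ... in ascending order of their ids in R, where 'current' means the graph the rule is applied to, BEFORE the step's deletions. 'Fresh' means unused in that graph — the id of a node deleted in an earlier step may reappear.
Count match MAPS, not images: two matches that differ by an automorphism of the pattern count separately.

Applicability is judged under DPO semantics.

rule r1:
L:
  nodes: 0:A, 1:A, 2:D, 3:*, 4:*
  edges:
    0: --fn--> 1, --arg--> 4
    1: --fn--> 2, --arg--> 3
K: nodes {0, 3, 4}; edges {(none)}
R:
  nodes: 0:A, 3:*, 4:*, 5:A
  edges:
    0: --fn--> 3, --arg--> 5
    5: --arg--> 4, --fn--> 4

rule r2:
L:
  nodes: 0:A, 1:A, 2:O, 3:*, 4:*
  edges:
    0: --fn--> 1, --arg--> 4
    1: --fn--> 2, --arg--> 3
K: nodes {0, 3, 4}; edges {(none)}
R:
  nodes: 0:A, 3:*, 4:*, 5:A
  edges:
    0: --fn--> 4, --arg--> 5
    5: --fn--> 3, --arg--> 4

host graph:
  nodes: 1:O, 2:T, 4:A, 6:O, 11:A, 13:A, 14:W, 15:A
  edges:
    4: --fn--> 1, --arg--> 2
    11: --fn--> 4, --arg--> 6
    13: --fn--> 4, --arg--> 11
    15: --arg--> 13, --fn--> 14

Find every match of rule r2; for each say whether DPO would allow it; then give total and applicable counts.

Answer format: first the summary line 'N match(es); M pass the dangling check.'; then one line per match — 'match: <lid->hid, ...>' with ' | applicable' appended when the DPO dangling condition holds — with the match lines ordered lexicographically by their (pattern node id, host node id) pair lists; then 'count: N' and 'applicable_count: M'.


2 match(es); 0 pass the dangling check.
match: 0->11, 1->4, 2->1, 3->2, 4->6
match: 0->13, 1->4, 2->1, 3->2, 4->11
count: 2
applicable_count: 0


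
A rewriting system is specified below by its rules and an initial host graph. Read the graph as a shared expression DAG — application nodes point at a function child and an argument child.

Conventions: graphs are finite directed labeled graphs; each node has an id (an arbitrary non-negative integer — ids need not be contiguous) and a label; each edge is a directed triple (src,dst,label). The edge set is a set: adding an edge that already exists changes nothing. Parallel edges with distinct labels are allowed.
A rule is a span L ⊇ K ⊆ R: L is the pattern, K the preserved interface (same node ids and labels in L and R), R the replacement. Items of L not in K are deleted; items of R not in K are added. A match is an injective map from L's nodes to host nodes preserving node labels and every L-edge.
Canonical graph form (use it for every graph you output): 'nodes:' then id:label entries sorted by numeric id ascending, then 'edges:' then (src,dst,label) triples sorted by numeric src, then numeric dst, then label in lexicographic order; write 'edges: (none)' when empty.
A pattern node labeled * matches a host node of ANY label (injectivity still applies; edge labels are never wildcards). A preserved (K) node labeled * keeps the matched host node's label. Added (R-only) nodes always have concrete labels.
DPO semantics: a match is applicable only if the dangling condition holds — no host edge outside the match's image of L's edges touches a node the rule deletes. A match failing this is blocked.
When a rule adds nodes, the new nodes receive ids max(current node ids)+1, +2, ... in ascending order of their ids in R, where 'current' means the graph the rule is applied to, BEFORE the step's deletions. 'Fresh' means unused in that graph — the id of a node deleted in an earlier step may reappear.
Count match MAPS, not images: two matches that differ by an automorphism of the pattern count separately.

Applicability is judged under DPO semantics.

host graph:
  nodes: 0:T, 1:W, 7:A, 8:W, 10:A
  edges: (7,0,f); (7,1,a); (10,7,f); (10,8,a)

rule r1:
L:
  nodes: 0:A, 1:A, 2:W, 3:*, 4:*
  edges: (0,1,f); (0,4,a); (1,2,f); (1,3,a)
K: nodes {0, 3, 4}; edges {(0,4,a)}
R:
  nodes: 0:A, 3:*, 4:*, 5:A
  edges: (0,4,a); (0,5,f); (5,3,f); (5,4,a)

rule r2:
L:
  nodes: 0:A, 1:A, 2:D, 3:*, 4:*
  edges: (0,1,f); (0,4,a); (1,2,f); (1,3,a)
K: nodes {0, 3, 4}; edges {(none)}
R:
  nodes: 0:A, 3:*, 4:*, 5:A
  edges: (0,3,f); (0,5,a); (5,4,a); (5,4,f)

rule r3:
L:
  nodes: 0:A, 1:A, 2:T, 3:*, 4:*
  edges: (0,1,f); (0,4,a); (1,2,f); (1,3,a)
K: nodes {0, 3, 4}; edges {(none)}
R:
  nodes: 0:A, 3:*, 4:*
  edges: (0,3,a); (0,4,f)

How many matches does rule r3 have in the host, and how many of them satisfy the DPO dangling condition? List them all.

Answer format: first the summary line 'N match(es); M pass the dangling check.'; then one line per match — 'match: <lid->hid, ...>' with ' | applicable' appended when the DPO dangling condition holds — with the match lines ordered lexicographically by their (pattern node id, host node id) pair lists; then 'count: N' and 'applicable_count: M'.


1 match(es); 1 pass the dangling check.
match: 0->10, 1->7, 2->0, 3->1, 4->8 | applicable
count: 1
applicable_count: 1


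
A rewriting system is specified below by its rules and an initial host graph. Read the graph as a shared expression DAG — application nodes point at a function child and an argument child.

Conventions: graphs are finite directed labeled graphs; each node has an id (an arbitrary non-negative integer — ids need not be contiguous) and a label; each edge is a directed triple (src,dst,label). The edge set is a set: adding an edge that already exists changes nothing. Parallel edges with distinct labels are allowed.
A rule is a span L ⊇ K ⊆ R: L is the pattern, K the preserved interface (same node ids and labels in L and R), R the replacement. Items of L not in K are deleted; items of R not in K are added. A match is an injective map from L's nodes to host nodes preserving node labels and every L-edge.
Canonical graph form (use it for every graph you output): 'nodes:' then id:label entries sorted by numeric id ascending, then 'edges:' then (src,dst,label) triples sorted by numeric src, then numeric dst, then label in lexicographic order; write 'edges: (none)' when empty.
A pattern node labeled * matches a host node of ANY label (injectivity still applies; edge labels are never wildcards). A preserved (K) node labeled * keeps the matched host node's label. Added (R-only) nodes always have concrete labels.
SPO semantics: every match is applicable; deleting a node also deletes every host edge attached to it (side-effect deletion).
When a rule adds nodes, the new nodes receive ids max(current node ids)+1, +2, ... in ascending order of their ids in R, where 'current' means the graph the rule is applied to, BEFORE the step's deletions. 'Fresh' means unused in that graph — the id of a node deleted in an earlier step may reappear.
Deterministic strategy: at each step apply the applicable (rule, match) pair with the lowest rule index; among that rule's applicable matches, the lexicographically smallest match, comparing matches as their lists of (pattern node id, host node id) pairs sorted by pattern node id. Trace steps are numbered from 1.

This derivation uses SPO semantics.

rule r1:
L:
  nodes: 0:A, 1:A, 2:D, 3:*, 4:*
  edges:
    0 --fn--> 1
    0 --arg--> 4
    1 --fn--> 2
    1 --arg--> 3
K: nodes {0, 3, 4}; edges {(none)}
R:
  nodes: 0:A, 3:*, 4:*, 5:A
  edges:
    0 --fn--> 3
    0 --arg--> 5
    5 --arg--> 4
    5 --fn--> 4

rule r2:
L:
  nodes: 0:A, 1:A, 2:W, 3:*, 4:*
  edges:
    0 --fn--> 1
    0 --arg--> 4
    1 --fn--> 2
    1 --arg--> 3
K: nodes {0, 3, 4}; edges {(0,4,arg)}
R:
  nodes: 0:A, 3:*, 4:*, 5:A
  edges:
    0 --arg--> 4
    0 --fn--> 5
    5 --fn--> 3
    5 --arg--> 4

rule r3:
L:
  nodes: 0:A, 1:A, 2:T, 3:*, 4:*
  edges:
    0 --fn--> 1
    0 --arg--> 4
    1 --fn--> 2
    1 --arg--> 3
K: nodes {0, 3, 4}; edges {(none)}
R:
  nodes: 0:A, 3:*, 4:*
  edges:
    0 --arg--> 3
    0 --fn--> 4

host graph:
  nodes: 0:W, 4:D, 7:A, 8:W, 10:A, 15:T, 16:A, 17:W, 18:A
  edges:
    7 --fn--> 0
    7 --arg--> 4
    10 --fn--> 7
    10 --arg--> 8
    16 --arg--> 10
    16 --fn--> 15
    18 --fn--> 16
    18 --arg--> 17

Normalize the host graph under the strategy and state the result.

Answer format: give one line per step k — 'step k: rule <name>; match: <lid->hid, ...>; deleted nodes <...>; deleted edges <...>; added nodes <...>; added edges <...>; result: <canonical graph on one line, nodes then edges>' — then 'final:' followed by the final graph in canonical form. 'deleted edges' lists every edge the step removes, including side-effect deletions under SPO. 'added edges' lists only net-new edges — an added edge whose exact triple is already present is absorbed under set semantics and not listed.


step 1: rule r2; match: 0->10, 1->7, 2->0, 3->4, 4->8; deleted nodes 0, 7; deleted edges (7,0,fn); (7,4,arg); (10,7,fn); added nodes 19; added edges (10,19,fn); (19,4,fn); (19,8,arg); result: nodes: 4:D, 8:W, 10:A, 15:T, 16:A, 17:W, 18:A, 19:A edges: (10,8,arg); (10,19,fn); (16,10,arg); (16,15,fn); (18,16,fn); (18,17,arg); (19,4,fn); (19,8,arg)
step 2: rule r3; match: 0->18, 1->16, 2->15, 3->10, 4->17; deleted nodes 15, 16; deleted edges (16,10,arg); (16,15,fn); (18,16,fn); (18,17,arg); added nodes (none); added edges (18,10,arg); (18,17,fn); result: nodes: 4:D, 8:W, 10:A, 17:W, 18:A, 19:A edges: (10,8,arg); (10,19,fn); (18,10,arg); (18,17,fn); (19,4,fn); (19,8,arg)
final:
nodes: 4:D, 8:W, 10:A, 17:W, 18:A, 19:A
edges: (10,8,arg); (10,19,fn); (18,10,arg); (18,17,fn); (19,4,fn); (19,8,arg)
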